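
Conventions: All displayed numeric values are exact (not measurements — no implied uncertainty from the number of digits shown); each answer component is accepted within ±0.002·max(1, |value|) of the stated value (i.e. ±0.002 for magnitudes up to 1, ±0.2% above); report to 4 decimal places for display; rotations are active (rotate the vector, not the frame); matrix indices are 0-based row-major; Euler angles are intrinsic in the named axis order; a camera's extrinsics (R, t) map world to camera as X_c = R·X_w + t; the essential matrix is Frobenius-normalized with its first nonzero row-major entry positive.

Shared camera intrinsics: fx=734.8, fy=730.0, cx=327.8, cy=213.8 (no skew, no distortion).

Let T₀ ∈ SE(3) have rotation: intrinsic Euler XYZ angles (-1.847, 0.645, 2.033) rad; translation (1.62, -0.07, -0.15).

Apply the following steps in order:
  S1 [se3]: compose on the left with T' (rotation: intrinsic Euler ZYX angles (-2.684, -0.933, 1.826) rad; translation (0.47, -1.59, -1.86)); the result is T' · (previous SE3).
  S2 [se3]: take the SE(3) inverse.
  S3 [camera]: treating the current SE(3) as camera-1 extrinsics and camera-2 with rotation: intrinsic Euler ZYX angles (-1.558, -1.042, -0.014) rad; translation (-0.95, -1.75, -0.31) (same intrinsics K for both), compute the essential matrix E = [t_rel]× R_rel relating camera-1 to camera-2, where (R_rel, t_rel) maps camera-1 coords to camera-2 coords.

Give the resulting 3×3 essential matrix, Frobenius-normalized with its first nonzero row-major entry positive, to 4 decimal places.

after S1 (compose_se3): R=[0.7678 0.5846 0.2621; -0.6257 0.7722 0.1104; -0.1379 -0.2487 0.9587], t=(-0.3449, -2.1728, -0.5763)
after S2 (invert_se3): R=[0.7678 -0.6257 -0.1379; 0.5846 0.7722 -0.2487; 0.2621 0.1104 0.9587], t=(-1.1740, 1.7363, 0.8827)
after S3 (essential): [0.3096 0.2248 0.1572; -0.4434 -0.0888 -0.3881; -0.0543 -0.5871 0.3552]

matrix = [0.3096 0.2248 0.1572; -0.4434 -0.0888 -0.3881; -0.0543 -0.5871 0.3552]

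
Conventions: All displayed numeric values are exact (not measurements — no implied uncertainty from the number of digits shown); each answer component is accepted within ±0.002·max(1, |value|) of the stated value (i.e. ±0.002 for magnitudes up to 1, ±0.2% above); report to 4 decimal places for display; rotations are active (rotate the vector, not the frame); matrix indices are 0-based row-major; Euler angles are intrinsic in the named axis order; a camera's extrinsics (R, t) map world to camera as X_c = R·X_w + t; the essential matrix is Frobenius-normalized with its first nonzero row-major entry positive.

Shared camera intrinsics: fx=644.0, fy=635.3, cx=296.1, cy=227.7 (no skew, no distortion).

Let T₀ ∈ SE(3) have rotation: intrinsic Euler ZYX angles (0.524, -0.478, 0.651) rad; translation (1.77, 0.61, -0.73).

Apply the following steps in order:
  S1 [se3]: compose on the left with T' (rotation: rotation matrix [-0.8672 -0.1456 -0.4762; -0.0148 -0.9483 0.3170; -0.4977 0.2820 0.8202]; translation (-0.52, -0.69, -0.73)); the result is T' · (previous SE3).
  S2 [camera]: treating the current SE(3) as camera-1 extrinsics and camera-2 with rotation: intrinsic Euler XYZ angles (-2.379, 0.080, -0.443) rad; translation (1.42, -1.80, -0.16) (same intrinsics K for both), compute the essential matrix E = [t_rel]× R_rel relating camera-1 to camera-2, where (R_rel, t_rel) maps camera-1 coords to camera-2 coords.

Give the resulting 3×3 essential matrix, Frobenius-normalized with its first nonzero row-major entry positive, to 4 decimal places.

matrix = [0.1864 -0.6592 -0.1390; -0.4745 -0.2462 0.2162; 0.3779 0.0535 -0.1824]

after S1 (compose_se3): R=[-0.9504 0.2183 -0.2215; -0.2869 -0.3408 0.8953; 0.1199 0.9144 0.3865], t=(-1.7962, -1.5261, -2.0377)
after S2 (essential): [0.1864 -0.6592 -0.1390; -0.4745 -0.2462 0.2162; 0.3779 0.0535 -0.1824]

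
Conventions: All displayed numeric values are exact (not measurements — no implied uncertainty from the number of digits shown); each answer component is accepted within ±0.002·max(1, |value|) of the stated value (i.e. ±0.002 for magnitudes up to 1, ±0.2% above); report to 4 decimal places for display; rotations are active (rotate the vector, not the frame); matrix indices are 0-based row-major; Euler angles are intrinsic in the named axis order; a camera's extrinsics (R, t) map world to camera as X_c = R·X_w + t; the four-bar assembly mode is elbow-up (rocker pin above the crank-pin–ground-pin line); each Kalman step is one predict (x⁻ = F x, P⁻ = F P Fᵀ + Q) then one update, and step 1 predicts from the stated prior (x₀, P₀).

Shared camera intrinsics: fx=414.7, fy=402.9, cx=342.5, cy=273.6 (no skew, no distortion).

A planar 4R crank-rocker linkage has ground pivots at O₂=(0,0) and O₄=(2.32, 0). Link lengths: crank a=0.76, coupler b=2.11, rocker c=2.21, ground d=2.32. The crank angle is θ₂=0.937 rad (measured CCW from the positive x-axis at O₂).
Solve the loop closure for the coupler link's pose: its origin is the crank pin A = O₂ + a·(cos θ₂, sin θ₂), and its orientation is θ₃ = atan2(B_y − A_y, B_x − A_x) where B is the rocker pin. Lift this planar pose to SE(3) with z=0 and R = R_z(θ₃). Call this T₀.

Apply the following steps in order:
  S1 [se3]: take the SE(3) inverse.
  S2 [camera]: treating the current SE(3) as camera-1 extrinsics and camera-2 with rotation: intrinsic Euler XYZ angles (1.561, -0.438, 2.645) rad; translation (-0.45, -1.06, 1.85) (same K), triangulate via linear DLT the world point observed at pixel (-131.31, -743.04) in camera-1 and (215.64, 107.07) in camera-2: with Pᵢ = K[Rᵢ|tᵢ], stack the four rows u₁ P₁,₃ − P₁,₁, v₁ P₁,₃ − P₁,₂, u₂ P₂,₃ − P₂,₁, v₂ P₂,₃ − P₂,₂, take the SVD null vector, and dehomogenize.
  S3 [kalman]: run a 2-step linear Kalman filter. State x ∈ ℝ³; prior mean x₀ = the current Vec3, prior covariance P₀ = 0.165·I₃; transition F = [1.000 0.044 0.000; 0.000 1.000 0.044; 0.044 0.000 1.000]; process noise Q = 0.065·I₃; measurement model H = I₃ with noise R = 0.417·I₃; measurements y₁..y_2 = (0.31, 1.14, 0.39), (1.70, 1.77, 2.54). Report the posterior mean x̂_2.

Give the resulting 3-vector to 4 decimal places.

source (fourbar_fk): coupler pose = R=[0.6769 -0.7360 0.0000; 0.7360 0.6769 0.0000; 0.0000 0.0000 1.0000], t=(0.4501, 0.6124, 0.0000)
after S1 (invert_se3): R=[0.6769 0.7360 0.0000; -0.7360 0.6769 -0.0000; 0.0000 0.0000 1.0000], t=(-0.7554, -0.0833, 0.0000)
after S2 (triangulate): (1.4473, -1.7331, 0.9201)
after S3 (kf_track): (1.2645, 0.1856, 1.4404)

result = (1.2645, 0.1856, 1.4404)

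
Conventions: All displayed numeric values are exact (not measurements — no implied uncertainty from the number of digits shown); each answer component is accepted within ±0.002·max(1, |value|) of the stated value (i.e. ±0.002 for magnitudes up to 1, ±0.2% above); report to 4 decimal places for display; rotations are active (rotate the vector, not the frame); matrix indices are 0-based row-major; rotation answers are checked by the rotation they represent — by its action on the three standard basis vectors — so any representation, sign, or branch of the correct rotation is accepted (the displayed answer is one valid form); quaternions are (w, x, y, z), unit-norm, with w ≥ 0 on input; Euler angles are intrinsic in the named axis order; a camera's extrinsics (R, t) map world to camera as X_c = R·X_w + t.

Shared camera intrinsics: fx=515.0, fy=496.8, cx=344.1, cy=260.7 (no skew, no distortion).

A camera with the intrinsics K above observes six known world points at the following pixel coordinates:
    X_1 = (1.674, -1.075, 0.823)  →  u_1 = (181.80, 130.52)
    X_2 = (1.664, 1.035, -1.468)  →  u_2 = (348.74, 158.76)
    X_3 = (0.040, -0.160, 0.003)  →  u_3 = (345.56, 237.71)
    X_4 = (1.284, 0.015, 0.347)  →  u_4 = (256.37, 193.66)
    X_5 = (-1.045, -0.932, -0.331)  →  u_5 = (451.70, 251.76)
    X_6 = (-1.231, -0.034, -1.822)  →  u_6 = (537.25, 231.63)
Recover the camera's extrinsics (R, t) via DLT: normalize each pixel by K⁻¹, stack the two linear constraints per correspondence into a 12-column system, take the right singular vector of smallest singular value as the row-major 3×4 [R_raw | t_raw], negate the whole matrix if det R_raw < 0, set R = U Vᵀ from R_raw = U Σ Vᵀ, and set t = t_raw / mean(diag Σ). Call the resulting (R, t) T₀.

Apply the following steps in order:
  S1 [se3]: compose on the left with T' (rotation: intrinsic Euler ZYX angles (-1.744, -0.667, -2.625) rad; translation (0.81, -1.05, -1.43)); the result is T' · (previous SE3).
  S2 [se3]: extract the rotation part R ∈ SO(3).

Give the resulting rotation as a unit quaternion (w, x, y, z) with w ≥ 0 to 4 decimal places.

rotation (quat) = (0.4441, -0.8515, -0.0846, 0.2657)

source (pnp_recover): camera pose = R=[-0.6419 -0.0256 -0.7663; -0.6788 0.4838 0.5524; 0.3566 0.8748 -0.3280], t=(0.0400, -0.1601, 5.8109)
after S1 (compose_se3): R=[0.8445 -0.0918 -0.5276; 0.3801 -0.5913 0.7113; -0.3773 -0.8012 -0.4644], t=(3.2386, -4.6303, -5.3129)
after S2 (rot_of_se3): [0.8445 -0.0918 -0.5276; 0.3801 -0.5913 0.7113; -0.3773 -0.8012 -0.4644]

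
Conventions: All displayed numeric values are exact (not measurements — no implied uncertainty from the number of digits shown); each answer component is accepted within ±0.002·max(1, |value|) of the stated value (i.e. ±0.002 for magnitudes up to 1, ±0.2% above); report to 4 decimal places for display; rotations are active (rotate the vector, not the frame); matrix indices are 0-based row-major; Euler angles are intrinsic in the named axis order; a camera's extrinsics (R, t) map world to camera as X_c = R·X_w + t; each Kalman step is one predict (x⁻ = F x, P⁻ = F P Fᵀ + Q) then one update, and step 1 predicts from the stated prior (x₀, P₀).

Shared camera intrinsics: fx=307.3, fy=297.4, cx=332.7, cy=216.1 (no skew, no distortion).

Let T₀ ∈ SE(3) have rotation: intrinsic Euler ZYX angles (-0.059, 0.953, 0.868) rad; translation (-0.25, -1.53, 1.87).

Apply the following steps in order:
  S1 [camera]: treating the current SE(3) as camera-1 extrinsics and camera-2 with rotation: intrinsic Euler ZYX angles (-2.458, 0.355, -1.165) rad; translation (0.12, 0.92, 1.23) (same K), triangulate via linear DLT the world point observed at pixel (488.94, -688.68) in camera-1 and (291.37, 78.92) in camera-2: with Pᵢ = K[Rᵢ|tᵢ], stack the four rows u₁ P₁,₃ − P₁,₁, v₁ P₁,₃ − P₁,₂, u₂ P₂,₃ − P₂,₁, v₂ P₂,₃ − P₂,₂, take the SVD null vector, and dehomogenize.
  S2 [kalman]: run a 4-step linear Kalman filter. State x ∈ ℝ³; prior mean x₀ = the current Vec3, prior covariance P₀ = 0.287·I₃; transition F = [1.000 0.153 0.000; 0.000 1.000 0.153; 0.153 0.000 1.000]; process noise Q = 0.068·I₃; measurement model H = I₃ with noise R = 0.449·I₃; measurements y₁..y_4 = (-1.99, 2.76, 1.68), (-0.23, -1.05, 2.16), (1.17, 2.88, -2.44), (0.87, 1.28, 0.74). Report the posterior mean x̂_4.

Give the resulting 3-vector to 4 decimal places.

after S1 (triangulate): (1.1157, -1.0205, 1.8459)
after S2 (kf_track): (0.5559, 1.3282, 0.6204)

result = (0.5559, 1.3282, 0.6204)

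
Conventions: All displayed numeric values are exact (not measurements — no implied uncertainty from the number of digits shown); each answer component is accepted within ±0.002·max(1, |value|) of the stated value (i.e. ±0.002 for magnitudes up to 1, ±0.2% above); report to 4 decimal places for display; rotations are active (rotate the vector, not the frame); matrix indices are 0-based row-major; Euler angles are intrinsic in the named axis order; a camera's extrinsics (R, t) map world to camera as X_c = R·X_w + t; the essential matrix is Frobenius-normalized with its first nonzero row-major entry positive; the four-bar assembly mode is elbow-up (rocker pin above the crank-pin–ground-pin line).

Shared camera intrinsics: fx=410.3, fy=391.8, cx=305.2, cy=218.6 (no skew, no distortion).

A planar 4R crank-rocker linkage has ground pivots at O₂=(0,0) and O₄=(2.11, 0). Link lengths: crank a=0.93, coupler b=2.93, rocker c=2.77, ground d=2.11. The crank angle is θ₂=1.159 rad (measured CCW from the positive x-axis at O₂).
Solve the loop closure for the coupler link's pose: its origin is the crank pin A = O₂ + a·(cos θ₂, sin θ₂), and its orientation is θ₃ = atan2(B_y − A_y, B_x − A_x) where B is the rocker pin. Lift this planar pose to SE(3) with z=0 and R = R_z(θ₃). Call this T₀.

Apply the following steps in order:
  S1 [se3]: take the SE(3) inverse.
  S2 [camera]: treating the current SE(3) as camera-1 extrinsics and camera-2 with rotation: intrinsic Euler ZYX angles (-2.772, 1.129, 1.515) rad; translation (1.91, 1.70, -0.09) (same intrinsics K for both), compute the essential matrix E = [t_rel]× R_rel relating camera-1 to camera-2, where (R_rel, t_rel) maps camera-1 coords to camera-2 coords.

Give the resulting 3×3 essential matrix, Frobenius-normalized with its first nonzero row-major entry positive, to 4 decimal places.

matrix = [0.2429 -0.4936 -0.0370; -0.2094 0.3910 -0.0001; -0.2982 -0.1231 -0.6287]

source (fourbar_fk): coupler pose = R=[0.7702 -0.6378 0.0000; 0.6378 0.7702 0.0000; 0.0000 0.0000 1.0000], t=(0.3722, 0.8523, 0.0000)
after S1 (invert_se3): R=[0.7702 0.6378 0.0000; -0.6378 0.7702 0.0000; 0.0000 0.0000 1.0000], t=(-0.8303, -0.4190, 0.0000)
after S2 (essential): [0.2429 -0.4936 -0.0370; -0.2094 0.3910 -0.0001; -0.2982 -0.1231 -0.6287]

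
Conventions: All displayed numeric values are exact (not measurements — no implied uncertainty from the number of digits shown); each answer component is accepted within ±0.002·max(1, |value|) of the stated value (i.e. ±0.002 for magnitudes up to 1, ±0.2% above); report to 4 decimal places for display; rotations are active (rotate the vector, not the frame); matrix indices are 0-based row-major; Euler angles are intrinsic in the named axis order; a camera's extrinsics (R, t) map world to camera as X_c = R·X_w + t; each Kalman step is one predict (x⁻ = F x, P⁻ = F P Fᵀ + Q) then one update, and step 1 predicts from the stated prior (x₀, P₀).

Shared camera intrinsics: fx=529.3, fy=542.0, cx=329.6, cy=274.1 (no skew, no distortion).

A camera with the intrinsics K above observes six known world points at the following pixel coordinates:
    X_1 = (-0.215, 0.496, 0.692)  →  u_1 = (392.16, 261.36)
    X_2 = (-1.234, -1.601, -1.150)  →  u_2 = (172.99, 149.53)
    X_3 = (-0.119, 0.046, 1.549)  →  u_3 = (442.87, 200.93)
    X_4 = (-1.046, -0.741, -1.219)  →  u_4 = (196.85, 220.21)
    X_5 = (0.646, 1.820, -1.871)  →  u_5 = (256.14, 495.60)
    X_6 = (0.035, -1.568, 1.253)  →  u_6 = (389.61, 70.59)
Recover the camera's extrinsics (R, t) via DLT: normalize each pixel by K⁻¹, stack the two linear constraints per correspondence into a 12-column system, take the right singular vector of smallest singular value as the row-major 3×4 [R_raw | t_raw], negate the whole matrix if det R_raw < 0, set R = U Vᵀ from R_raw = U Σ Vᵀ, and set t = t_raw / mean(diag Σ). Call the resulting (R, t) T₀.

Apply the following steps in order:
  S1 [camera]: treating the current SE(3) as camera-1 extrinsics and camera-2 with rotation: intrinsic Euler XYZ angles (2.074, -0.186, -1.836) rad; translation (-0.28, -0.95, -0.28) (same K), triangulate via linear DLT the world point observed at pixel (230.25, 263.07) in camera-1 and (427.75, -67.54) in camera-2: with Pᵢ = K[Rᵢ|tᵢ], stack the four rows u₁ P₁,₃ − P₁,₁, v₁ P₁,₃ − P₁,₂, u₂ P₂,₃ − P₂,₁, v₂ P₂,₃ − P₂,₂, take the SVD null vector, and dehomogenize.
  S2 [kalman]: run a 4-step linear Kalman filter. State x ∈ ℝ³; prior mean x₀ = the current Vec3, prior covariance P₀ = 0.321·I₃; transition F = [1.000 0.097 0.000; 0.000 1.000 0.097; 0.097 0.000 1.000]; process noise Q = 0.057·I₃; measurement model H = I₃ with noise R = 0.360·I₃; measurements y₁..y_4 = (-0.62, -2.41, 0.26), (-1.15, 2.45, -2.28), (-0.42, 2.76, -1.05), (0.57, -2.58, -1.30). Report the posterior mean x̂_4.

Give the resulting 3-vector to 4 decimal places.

source (pnp_recover): camera pose = R=[0.3642 0.3256 0.8726; 0.1005 0.9177 -0.3844; -0.9259 0.2277 0.3014], t=(0.0801, -0.3201, 5.9698)
after S1 (triangulate): (-1.6036, -0.0326, -0.9507)
after S2 (kf_track): (-0.3612, -0.2290, -1.2762)

result = (-0.3612, -0.2290, -1.2762)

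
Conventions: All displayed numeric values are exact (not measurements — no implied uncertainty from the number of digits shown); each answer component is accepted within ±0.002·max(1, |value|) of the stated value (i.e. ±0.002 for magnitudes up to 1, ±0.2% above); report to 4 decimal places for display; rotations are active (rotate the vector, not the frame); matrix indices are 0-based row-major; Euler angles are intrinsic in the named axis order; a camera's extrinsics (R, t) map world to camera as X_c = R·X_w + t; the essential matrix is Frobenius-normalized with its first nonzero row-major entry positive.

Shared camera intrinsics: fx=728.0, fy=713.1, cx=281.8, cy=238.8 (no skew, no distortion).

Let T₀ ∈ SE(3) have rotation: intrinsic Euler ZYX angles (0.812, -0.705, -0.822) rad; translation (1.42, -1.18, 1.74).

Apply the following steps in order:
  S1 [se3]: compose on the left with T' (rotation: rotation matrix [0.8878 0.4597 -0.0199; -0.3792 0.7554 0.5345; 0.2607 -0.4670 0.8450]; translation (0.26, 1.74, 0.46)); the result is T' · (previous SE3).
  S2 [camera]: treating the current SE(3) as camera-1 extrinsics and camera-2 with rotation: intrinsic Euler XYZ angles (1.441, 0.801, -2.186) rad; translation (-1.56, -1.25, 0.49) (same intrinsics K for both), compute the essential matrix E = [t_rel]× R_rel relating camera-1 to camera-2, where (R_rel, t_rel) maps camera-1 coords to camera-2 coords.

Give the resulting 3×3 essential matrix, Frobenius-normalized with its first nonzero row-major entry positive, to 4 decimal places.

matrix = [0.5081 0.0696 -0.4863; 0.2605 -0.2394 0.2623; -0.3524 0.2977 -0.3061]

after S1 (compose_se3): R=[0.7064 0.2362 -0.6672; 0.5651 0.3793 0.7326; 0.4261 -0.8946 0.1345], t=(0.9437, 1.2402, 2.8515)
after S2 (essential): [0.5081 0.0696 -0.4863; 0.2605 -0.2394 0.2623; -0.3524 0.2977 -0.3061]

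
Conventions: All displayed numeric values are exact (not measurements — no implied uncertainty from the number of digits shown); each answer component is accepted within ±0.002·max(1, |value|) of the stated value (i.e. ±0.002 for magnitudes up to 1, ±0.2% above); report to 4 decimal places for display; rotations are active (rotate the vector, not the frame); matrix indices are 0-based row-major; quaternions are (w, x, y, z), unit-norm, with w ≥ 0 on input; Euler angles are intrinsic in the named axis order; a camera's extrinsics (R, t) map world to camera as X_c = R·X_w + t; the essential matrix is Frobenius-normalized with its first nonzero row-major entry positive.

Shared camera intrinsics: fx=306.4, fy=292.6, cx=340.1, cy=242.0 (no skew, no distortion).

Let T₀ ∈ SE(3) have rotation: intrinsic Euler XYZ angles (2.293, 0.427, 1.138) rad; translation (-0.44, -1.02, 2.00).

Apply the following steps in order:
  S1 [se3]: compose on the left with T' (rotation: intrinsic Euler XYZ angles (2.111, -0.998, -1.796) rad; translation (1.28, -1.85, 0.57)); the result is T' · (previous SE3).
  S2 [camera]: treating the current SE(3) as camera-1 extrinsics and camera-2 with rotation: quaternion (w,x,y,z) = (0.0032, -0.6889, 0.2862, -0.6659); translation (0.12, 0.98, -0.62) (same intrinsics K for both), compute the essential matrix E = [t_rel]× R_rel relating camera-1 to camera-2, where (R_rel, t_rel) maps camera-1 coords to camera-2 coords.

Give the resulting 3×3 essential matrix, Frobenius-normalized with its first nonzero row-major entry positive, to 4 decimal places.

after S1 (compose_se3): R=[-0.9633 -0.2511 0.0947; 0.1589 -0.2493 0.9553; -0.2163 0.9353 0.2800], t=(-0.8864, -2.4716, 0.9629)
after S2 (essential): [0.2400 -0.0293 0.2885; -0.4552 0.1679 -0.3622; -0.2487 0.4820 0.4445]

matrix = [0.2400 -0.0293 0.2885; -0.4552 0.1679 -0.3622; -0.2487 0.4820 0.4445]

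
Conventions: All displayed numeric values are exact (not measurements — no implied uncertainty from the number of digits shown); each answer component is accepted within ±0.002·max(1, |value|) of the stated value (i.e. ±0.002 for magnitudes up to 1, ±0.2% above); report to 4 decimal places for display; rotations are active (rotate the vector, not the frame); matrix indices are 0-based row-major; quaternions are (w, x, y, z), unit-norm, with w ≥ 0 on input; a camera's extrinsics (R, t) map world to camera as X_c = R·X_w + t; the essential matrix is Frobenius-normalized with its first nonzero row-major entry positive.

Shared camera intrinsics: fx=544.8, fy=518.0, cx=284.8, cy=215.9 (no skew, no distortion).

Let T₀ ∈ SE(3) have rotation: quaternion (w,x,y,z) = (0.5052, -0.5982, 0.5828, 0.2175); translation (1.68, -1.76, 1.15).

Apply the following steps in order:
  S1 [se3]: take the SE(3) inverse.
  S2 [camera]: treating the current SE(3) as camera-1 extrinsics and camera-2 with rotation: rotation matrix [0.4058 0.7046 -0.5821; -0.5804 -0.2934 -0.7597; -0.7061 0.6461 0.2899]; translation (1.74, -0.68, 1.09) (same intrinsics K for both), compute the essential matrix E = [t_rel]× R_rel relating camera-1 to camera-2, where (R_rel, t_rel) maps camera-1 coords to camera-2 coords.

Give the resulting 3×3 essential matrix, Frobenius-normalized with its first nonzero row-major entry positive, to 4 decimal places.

matrix = [0.6330 -0.2113 -0.1707; 0.0441 -0.0973 -0.3054; 0.2615 0.0974 0.5857]

after S1 (invert_se3): R=[0.2261 -0.4775 -0.8491; -0.9170 0.1897 -0.3509; 0.3286 0.8579 -0.3950], t=(-0.2438, 2.2780, 1.4120)
after S2 (essential): [0.6330 -0.2113 -0.1707; 0.0441 -0.0973 -0.3054; 0.2615 0.0974 0.5857]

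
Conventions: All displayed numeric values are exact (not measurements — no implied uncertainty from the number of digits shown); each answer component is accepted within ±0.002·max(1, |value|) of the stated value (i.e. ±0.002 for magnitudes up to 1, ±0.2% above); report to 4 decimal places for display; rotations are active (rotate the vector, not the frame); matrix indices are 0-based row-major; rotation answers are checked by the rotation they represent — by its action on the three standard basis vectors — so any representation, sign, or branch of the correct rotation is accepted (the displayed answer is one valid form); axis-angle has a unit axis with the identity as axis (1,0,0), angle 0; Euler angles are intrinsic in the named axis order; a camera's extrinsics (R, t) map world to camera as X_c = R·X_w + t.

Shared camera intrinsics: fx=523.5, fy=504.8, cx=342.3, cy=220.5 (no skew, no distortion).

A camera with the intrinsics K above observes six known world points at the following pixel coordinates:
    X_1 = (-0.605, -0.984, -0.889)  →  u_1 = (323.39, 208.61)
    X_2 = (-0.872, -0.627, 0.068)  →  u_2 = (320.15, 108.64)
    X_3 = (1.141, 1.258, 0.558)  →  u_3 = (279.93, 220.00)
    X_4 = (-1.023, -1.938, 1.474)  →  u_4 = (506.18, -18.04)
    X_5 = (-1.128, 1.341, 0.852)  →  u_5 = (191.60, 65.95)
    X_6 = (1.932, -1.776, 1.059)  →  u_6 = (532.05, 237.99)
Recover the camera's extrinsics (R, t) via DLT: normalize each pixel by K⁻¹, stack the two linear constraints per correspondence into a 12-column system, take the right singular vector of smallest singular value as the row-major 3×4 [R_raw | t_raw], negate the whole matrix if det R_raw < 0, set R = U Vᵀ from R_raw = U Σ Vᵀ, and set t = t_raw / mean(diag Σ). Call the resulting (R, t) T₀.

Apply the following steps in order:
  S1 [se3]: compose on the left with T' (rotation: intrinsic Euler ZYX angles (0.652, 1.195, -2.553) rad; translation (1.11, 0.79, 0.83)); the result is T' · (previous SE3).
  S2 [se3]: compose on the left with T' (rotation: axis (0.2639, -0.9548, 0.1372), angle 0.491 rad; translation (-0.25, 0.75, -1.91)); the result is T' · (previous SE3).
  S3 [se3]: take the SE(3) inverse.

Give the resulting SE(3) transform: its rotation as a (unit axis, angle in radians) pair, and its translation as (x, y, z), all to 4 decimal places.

rotation (axis_angle) = ((0.6810, -0.5595, -0.4724), 2.6710), translation = (-2.6774, -2.3398, -4.4422)

source (pnp_recover): camera pose = R=[0.3819 -0.8460 0.3721; 0.6784 -0.0168 -0.7345; 0.6276 0.5329 0.5675], t=(-0.4100, -0.3500, 5.2697)
after S1 (compose_se3): R=[-0.4221 -0.7557 -0.5008; -0.5937 -0.1871 0.7826; -0.6851 0.6277 -0.3697], t=(-4.0585, 0.8914, -0.3259)
after S2 (compose_se3): R=[-0.0141 -0.9348 -0.3548; -0.5064 -0.2993 0.8087; -0.8622 0.1911 -0.4692], t=(-3.8013, 1.5360, -3.9455)
after S3 (invert_se3): R=[-0.0141 -0.5064 -0.8622; -0.9348 -0.2993 0.1911; -0.3548 0.8087 -0.4692], t=(-2.6774, -2.3398, -4.4422)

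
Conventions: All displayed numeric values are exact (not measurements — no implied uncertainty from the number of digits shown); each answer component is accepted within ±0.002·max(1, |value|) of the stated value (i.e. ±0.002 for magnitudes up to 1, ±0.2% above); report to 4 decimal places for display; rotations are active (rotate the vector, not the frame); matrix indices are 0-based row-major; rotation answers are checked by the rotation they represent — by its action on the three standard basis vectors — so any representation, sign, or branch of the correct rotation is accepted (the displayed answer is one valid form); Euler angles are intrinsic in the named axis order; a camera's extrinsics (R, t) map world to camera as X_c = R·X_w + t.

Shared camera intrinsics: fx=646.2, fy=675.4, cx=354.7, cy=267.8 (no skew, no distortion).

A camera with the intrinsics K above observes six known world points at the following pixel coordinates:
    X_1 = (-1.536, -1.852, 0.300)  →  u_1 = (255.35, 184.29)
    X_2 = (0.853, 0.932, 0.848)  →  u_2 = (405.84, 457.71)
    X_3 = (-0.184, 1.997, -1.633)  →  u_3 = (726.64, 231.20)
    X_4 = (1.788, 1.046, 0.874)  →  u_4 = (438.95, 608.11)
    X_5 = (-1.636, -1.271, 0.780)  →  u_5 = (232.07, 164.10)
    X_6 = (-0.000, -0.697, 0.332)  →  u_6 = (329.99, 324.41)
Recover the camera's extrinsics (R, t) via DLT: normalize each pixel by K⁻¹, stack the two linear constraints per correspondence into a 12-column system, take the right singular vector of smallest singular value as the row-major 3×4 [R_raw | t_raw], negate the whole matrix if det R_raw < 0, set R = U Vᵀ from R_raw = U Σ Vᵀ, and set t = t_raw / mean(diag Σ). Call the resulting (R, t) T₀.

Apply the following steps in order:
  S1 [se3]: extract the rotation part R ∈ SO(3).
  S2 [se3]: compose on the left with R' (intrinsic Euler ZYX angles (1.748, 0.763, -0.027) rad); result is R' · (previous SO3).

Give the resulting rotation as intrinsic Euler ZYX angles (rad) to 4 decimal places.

source (pnp_recover): camera pose = R=[0.1812 0.5236 -0.8325; 0.9832 -0.1149 0.1418; -0.0214 -0.8442 -0.5357], t=(0.4100, 0.3800, 5.6399)
after S1 (rot_of_se3): [0.1812 0.5236 -0.8325; 0.9832 -0.1149 0.1418; -0.0214 -0.8442 -0.5357]
after S2 (compose_so3): [-0.9841 0.1712 0.0465; -0.0769 -0.1751 -0.9815; -0.1599 -0.9695 0.1855]

rotation (euler_zyx) = (-3.0637, 0.1606, -1.3817)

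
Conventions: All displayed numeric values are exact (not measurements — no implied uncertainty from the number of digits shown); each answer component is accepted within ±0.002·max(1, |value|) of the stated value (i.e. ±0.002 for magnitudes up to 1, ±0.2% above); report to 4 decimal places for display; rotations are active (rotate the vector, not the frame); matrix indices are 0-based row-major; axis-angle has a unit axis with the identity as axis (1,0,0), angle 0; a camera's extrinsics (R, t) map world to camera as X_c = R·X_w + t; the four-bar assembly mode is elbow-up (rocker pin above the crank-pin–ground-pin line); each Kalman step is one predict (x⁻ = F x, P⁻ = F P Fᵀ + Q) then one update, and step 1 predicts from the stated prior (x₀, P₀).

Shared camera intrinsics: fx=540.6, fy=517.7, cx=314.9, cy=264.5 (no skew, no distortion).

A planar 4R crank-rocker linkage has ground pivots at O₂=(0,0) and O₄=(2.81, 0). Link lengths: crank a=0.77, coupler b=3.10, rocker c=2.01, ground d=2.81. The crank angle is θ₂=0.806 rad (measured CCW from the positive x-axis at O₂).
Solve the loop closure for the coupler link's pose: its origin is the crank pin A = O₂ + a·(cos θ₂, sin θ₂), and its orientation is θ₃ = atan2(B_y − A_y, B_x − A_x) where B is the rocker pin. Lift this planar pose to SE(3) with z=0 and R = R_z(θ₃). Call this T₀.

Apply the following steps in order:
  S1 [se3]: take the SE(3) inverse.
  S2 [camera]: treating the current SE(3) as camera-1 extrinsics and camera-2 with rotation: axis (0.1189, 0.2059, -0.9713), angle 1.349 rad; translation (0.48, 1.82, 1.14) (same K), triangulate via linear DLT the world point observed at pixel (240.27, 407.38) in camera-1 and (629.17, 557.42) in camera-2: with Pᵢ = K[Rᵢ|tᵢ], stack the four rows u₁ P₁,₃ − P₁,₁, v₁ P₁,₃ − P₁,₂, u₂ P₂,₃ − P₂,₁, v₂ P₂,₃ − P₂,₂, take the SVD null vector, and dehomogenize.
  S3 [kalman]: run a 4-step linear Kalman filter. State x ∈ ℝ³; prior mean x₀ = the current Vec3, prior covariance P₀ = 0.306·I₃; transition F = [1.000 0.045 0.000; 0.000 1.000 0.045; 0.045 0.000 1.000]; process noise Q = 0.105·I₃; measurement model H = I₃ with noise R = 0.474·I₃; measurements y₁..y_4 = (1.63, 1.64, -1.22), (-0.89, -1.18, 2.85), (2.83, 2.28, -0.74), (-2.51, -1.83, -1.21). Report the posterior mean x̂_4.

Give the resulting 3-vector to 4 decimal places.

source (fourbar_fk): coupler pose = R=[0.8933 -0.4494 0.0000; 0.4494 0.8933 0.0000; 0.0000 0.0000 1.0000], t=(0.5331, 0.5556, 0.0000)
after S1 (invert_se3): R=[0.8933 0.4494 0.0000; -0.4494 0.8933 0.0000; 0.0000 0.0000 1.0000], t=(-0.7259, -0.2567, 0.0000)
after S2 (triangulate): (0.1356, 0.8521, 1.6071)
after S3 (kf_track): (-0.2246, -0.0583, -0.1352)

result = (-0.2246, -0.0583, -0.1352)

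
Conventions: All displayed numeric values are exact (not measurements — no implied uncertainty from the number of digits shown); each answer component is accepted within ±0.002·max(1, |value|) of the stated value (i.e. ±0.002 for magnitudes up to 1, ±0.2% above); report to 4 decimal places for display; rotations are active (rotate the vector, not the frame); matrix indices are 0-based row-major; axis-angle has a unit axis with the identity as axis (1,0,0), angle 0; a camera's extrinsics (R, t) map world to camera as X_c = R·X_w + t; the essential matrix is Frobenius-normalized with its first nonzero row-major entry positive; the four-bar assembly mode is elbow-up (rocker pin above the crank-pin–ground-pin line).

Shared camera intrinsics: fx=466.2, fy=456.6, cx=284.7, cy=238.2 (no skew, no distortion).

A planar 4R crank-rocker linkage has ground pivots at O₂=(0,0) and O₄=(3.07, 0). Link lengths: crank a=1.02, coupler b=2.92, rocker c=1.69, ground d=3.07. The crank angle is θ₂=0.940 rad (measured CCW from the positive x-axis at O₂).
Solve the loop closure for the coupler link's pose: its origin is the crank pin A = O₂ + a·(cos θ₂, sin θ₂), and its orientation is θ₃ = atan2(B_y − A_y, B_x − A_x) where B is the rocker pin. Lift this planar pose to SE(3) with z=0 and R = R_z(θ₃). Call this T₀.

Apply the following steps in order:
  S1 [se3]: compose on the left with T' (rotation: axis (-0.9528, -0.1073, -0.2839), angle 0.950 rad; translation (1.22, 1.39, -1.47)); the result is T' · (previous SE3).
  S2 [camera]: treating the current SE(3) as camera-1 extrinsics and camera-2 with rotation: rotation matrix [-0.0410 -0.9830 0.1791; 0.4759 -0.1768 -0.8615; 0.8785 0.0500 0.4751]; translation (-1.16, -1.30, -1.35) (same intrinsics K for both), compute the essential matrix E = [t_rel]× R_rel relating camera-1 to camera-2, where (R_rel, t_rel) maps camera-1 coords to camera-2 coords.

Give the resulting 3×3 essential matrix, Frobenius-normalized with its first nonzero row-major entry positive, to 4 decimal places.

source (fourbar_fk): coupler pose = R=[0.9584 -0.2855 0.0000; 0.2855 0.9584 0.0000; 0.0000 0.0000 1.0000], t=(0.6016, 0.8237, 0.0000)
after S1 (compose_se3): R=[0.9996 -0.0122 0.0259; -0.0129 0.6158 0.7878; -0.0256 -0.7878 0.6154], t=(2.0239, 1.7599, -1.9773)
after S2 (essential): [0.0176 -0.5841 -0.3053; -0.2130 0.1751 -0.5856; 0.1096 -0.3349 0.1491]

matrix = [0.0176 -0.5841 -0.3053; -0.2130 0.1751 -0.5856; 0.1096 -0.3349 0.1491]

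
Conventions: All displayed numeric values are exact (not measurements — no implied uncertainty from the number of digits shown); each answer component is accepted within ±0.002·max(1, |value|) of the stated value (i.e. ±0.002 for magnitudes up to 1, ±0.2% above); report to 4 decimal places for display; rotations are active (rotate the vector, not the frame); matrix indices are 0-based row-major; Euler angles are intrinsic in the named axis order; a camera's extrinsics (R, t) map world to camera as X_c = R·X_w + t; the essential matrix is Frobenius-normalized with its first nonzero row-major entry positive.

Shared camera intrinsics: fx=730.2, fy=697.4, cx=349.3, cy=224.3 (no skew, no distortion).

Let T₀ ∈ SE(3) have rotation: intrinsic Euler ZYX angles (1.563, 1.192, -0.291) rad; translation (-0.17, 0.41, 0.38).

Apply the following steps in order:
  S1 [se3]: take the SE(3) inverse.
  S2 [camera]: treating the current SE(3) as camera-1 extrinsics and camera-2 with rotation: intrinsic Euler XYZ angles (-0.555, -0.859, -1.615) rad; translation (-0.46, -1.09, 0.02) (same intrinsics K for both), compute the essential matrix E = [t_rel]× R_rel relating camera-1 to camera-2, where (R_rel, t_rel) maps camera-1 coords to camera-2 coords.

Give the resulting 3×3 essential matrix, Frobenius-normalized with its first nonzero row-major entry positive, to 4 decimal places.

matrix = [0.1981 0.1361 -0.5552; 0.2071 -0.2795 0.3427; 0.5523 -0.2882 -0.0867]

after S1 (invert_se3): R=[0.0029 0.3698 -0.9291; -0.9600 -0.2591 -0.1061; -0.2800 0.8923 0.3543], t=(0.2019, -0.0167, -0.5480)
after S2 (essential): [0.1981 0.1361 -0.5552; 0.2071 -0.2795 0.3427; 0.5523 -0.2882 -0.0867]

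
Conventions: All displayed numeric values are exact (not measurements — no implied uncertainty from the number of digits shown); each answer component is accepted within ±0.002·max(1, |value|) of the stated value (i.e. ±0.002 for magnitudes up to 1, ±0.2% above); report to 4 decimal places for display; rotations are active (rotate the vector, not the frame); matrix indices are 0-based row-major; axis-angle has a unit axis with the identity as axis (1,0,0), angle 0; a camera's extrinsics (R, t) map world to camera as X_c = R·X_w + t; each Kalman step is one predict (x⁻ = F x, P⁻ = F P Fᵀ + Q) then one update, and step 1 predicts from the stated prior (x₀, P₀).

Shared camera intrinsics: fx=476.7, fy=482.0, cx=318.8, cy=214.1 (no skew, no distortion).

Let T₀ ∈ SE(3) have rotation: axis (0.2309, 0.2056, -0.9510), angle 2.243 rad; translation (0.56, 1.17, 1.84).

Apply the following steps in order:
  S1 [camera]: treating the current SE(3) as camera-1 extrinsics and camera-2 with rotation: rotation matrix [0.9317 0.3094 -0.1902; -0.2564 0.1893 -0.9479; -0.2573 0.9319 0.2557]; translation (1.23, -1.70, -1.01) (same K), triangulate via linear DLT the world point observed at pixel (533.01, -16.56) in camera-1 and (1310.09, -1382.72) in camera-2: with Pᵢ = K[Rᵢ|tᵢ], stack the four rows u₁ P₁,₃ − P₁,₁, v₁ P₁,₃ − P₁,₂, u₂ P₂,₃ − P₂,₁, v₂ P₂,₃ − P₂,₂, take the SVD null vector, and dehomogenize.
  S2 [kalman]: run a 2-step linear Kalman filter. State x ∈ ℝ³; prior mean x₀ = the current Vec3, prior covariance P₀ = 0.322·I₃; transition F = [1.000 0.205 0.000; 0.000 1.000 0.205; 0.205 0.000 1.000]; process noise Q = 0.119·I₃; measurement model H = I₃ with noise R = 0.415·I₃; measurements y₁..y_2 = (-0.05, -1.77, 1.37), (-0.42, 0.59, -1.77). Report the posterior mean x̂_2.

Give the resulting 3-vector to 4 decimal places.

result = (-0.1070, 0.3300, 0.0795)

after S1 (triangulate): (0.7763, 1.8638, 1.9861)
after S2 (kf_track): (-0.1070, 0.3300, 0.0795)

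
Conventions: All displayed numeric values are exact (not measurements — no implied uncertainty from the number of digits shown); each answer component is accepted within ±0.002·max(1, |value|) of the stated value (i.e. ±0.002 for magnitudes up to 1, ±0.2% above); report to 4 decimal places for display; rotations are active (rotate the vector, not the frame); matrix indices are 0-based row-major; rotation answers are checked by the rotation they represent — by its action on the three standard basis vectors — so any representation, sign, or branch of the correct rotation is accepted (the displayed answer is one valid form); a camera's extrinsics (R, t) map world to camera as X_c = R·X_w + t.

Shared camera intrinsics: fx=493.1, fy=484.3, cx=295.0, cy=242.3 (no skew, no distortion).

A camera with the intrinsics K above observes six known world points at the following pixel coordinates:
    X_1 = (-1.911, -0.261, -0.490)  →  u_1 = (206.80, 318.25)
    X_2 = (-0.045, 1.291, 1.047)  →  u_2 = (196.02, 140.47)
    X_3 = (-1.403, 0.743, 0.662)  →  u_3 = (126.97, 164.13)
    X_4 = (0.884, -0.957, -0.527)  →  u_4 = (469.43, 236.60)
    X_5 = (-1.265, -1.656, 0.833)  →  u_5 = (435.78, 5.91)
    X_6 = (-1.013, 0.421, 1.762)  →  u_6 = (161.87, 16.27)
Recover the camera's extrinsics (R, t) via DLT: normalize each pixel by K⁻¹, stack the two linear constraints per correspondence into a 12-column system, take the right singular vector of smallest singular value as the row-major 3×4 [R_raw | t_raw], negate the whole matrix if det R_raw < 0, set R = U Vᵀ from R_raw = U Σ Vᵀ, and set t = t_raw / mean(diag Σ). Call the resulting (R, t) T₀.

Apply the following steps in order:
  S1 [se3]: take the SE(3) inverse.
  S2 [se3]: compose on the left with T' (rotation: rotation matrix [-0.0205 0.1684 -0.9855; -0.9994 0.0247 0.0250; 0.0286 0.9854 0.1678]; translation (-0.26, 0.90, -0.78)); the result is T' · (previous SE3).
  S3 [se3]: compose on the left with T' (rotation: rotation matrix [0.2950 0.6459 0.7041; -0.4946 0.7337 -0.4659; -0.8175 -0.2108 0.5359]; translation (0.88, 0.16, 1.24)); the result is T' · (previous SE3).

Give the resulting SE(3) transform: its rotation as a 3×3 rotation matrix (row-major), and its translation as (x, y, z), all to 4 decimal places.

source (pnp_recover): camera pose = R=[0.5581 -0.7999 -0.2204; -0.1441 0.1681 -0.9752; 0.8171 0.5761 -0.0215], t=(0.2600, -0.2800, 4.4400)
after S1 (invert_se3): R=[0.5581 -0.1441 0.8171; -0.7999 0.1681 0.5761; -0.2204 -0.9752 -0.0215], t=(-3.8135, -2.3026, -0.1205)
after S2 (compose_se3): R=[0.0711 0.9923 0.1014; -0.5831 0.1238 -0.8029; -0.8093 -0.0021 0.5874], t=(-0.4509, 4.6512, -3.1782)
after S3 (compose_se3): R=[-0.9255 0.3712 -0.0751; -0.0859 -0.3990 -0.9129; -0.3689 -0.8385 0.4011], t=(1.5136, 5.2763, -1.0751)

rotation (matrix) = ((-0.9255, 0.3712, -0.0751), (-0.0859, -0.3990, -0.9129), (-0.3689, -0.8385, 0.4011)), translation = (1.5136, 5.2763, -1.0751)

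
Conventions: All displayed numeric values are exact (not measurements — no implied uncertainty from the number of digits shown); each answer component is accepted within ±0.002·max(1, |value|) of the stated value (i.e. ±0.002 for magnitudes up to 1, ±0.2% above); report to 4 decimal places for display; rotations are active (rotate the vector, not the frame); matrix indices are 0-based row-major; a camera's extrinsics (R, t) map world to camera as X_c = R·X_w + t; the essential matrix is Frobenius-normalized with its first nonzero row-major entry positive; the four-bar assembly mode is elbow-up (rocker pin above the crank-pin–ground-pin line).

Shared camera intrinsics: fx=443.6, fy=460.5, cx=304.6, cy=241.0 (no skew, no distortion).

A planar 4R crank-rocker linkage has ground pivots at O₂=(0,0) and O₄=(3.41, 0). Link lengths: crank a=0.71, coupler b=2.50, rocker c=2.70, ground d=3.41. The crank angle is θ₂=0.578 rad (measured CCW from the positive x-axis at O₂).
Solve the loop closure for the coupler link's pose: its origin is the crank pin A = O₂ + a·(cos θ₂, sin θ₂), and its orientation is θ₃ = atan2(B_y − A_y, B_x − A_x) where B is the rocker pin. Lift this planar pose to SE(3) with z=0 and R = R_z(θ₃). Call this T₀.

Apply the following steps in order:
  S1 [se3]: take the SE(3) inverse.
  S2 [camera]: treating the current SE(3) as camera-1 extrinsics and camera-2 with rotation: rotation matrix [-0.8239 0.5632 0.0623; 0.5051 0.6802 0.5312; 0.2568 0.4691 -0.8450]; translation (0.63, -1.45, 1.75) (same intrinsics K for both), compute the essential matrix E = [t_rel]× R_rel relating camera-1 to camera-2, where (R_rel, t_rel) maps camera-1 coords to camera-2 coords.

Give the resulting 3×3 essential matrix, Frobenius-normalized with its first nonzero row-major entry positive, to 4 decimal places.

source (fourbar_fk): coupler pose = R=[0.6091 -0.7931 0.0000; 0.7931 0.6091 0.0000; 0.0000 0.0000 1.0000], t=(0.5947, 0.3879, 0.0000)
after S1 (invert_se3): R=[0.6091 0.7931 0.0000; -0.7931 0.6091 -0.0000; 0.0000 0.0000 1.0000], t=(-0.6699, 0.2353, 0.0000)
after S2 (essential): [0.6889 0.0313 0.1107; 0.0939 -0.6315 -0.1334; -0.0786 -0.2737 -0.0757]

matrix = [0.6889 0.0313 0.1107; 0.0939 -0.6315 -0.1334; -0.0786 -0.2737 -0.0757]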